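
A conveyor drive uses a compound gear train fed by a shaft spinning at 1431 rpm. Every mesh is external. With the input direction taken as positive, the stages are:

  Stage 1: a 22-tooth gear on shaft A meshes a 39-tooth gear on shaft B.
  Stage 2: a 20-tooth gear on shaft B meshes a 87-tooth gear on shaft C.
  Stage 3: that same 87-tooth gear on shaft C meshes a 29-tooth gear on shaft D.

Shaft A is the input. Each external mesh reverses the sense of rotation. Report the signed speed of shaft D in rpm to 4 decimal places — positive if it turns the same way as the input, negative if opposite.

Stage 1 [22T→39T]: ω = 1431.0000×22/39 = 807.2308 rpm, dir flips to −; running = −807.2308
Stage 2 [20T→87T]: ω = 807.2308×20/87 = 185.5703 rpm, dir flips to +; running = +185.5703
Stage 3 [87T→29T]: ω = 185.5703×87/29 = 556.7109 rpm, dir flips to −; running = −556.7109

-556.7109 rpm (opposite to input, |ω| = 556.7109 rpm)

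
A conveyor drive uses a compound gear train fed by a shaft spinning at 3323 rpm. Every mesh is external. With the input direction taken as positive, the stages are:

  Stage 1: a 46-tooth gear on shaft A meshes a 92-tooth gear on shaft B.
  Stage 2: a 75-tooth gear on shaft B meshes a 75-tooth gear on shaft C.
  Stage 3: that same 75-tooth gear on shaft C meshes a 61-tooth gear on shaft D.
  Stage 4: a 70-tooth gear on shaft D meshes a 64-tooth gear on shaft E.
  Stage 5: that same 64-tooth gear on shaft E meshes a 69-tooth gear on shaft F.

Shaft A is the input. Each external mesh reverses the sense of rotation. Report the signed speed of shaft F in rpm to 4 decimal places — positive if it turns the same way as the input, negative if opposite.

Stage 1 [46T→92T]: ω = 3323.0000×46/92 = 1661.5000 rpm, dir flips to −; running = −1661.5000
Stage 2 [75T→75T]: ω = 1661.5000×75/75 = 1661.5000 rpm, dir flips to +; running = +1661.5000
Stage 3 [75T→61T]: ω = 1661.5000×75/61 = 2042.8279 rpm, dir flips to −; running = −2042.8279
Stage 4 [70T→64T]: ω = 2042.8279×70/64 = 2234.3430 rpm, dir flips to +; running = +2234.3430
Stage 5 [64T→69T]: ω = 2234.3430×64/69 = 2072.4341 rpm, dir flips to −; running = −2072.4341

-2072.4341 rpm (opposite to input, |ω| = 2072.4341 rpm)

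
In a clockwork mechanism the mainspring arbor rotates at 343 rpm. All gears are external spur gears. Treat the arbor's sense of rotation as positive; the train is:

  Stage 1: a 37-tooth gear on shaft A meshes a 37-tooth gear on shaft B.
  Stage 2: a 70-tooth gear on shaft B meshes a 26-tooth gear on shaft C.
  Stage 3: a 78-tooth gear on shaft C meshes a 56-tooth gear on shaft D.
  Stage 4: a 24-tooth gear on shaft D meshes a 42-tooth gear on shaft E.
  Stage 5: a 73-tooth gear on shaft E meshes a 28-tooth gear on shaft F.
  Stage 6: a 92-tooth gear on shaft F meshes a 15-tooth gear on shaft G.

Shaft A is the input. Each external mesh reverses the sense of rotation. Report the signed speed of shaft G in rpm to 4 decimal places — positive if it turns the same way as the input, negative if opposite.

Stage 1 [37T→37T]: ω = 343.0000×37/37 = 343.0000 rpm, dir flips to −; running = −343.0000
Stage 2 [70T→26T]: ω = 343.0000×70/26 = 923.4615 rpm, dir flips to +; running = +923.4615
Stage 3 [78T→56T]: ω = 923.4615×78/56 = 1286.2500 rpm, dir flips to −; running = −1286.2500
Stage 4 [24T→42T]: ω = 1286.2500×24/42 = 735.0000 rpm, dir flips to +; running = +735.0000
Stage 5 [73T→28T]: ω = 735.0000×73/28 = 1916.2500 rpm, dir flips to −; running = −1916.2500
Stage 6 [92T→15T]: ω = 1916.2500×92/15 = 11753.0000 rpm, dir flips to +; running = +11753.0000

+11753.0000 rpm (same as input, |ω| = 11753.0000 rpm)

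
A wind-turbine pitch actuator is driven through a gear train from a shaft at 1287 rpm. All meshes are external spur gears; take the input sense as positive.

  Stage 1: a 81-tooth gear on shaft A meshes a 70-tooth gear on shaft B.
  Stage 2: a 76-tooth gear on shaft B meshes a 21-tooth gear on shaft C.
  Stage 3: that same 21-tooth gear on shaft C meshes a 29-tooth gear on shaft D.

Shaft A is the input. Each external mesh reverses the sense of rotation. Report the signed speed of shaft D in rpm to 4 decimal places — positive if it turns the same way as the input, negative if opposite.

Stage 1 [81T→70T]: ω = 1287.0000×81/70 = 1489.2429 rpm, dir flips to −; running = −1489.2429
Stage 2 [76T→21T]: ω = 1489.2429×76/21 = 5389.6408 rpm, dir flips to +; running = +5389.6408
Stage 3 [21T→29T]: ω = 5389.6408×21/29 = 3902.8433 rpm, dir flips to −; running = −3902.8433

-3902.8433 rpm (opposite to input, |ω| = 3902.8433 rpm)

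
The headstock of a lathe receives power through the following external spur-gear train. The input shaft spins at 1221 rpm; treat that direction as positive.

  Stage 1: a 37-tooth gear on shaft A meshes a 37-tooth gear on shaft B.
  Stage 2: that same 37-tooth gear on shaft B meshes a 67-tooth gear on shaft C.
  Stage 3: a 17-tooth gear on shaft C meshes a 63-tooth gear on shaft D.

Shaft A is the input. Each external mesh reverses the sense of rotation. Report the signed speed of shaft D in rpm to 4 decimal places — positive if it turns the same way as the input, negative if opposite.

-181.9495 rpm (opposite to input, |ω| = 181.9495 rpm)

Stage 1 [37T→37T]: ω = 1221.0000×37/37 = 1221.0000 rpm, dir flips to −; running = −1221.0000
Stage 2 [37T→67T]: ω = 1221.0000×37/67 = 674.2836 rpm, dir flips to +; running = +674.2836
Stage 3 [17T→63T]: ω = 674.2836×17/63 = 181.9495 rpm, dir flips to −; running = −181.9495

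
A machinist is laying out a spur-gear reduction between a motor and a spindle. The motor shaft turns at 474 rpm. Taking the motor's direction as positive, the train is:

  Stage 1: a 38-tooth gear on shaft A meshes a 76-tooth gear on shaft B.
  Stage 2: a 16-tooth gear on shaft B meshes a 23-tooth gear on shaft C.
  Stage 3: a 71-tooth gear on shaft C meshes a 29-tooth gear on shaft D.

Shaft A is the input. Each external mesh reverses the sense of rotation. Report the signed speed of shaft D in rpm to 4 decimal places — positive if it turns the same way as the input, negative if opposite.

-403.6462 rpm (opposite to input, |ω| = 403.6462 rpm)

Stage 1 [38T→76T]: ω = 474.0000×38/76 = 237.0000 rpm, dir flips to −; running = −237.0000
Stage 2 [16T→23T]: ω = 237.0000×16/23 = 164.8696 rpm, dir flips to +; running = +164.8696
Stage 3 [71T→29T]: ω = 164.8696×71/29 = 403.6462 rpm, dir flips to −; running = −403.6462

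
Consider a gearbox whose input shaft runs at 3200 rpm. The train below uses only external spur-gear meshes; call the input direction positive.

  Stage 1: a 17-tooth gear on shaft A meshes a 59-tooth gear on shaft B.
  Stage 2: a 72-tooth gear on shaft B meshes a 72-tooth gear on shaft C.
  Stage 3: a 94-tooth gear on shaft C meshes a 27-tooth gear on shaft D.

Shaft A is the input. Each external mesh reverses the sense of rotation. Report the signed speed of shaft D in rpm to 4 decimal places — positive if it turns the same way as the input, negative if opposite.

-3210.0439 rpm (opposite to input, |ω| = 3210.0439 rpm)

Stage 1 [17T→59T]: ω = 3200.0000×17/59 = 922.0339 rpm, dir flips to −; running = −922.0339
Stage 2 [72T→72T]: ω = 922.0339×72/72 = 922.0339 rpm, dir flips to +; running = +922.0339
Stage 3 [94T→27T]: ω = 922.0339×94/27 = 3210.0439 rpm, dir flips to −; running = −3210.0439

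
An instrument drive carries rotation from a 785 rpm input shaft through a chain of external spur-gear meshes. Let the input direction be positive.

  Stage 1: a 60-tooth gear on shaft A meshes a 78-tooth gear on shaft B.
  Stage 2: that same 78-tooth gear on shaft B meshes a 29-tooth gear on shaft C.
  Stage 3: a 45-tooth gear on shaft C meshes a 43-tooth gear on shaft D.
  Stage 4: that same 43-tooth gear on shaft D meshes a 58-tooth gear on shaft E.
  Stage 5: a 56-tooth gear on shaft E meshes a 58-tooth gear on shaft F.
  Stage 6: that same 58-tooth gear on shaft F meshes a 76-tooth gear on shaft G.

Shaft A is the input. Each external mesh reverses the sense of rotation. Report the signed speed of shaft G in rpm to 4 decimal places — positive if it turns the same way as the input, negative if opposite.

+928.4999 rpm (same as input, |ω| = 928.4999 rpm)

Stage 1 [60T→78T]: ω = 785.0000×60/78 = 603.8462 rpm, dir flips to −; running = −603.8462
Stage 2 [78T→29T]: ω = 603.8462×78/29 = 1624.1379 rpm, dir flips to +; running = +1624.1379
Stage 3 [45T→43T]: ω = 1624.1379×45/43 = 1699.6792 rpm, dir flips to −; running = −1699.6792
Stage 4 [43T→58T]: ω = 1699.6792×43/58 = 1260.1070 rpm, dir flips to +; running = +1260.1070
Stage 5 [56T→58T]: ω = 1260.1070×56/58 = 1216.6550 rpm, dir flips to −; running = −1216.6550
Stage 6 [58T→76T]: ω = 1216.6550×58/76 = 928.4999 rpm, dir flips to +; running = +928.4999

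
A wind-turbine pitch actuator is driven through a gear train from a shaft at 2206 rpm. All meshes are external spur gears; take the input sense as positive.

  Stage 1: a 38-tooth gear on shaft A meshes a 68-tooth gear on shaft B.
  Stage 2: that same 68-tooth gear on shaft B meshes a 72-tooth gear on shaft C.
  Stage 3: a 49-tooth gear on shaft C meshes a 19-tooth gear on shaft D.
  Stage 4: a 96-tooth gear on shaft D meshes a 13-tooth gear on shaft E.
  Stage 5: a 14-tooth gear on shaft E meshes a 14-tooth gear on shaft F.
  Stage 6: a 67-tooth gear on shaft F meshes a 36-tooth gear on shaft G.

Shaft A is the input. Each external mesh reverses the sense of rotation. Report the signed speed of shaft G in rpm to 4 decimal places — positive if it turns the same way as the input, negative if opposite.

+41266.6553 rpm (same as input, |ω| = 41266.6553 rpm)

Stage 1 [38T→68T]: ω = 2206.0000×38/68 = 1232.7647 rpm, dir flips to −; running = −1232.7647
Stage 2 [68T→72T]: ω = 1232.7647×68/72 = 1164.2778 rpm, dir flips to +; running = +1164.2778
Stage 3 [49T→19T]: ω = 1164.2778×49/19 = 3002.6111 rpm, dir flips to −; running = −3002.6111
Stage 4 [96T→13T]: ω = 3002.6111×96/13 = 22173.1282 rpm, dir flips to +; running = +22173.1282
Stage 5 [14T→14T]: ω = 22173.1282×14/14 = 22173.1282 rpm, dir flips to −; running = −22173.1282
Stage 6 [67T→36T]: ω = 22173.1282×67/36 = 41266.6553 rpm, dir flips to +; running = +41266.6553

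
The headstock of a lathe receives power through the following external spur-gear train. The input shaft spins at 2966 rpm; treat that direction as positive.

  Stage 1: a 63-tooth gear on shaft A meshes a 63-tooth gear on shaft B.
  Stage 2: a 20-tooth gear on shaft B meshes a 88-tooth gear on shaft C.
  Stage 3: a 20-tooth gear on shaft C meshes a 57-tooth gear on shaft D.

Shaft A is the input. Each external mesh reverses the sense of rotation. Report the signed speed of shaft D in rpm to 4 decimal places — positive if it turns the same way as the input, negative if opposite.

Stage 1 [63T→63T]: ω = 2966.0000×63/63 = 2966.0000 rpm, dir flips to −; running = −2966.0000
Stage 2 [20T→88T]: ω = 2966.0000×20/88 = 674.0909 rpm, dir flips to +; running = +674.0909
Stage 3 [20T→57T]: ω = 674.0909×20/57 = 236.5231 rpm, dir flips to −; running = −236.5231

-236.5231 rpm (opposite to input, |ω| = 236.5231 rpm)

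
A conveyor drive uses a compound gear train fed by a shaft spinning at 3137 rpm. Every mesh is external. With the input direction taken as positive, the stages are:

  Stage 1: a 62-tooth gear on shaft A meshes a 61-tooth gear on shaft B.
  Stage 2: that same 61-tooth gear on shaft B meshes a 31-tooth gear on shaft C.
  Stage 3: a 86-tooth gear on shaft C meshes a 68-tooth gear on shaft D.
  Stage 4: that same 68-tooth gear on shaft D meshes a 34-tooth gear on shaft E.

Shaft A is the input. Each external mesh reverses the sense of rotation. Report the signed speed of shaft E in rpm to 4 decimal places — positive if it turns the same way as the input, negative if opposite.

Stage 1 [62T→61T]: ω = 3137.0000×62/61 = 3188.4262 rpm, dir flips to −; running = −3188.4262
Stage 2 [61T→31T]: ω = 3188.4262×61/31 = 6274.0000 rpm, dir flips to +; running = +6274.0000
Stage 3 [86T→68T]: ω = 6274.0000×86/68 = 7934.7647 rpm, dir flips to −; running = −7934.7647
Stage 4 [68T→34T]: ω = 7934.7647×68/34 = 15869.5294 rpm, dir flips to +; running = +15869.5294

+15869.5294 rpm (same as input, |ω| = 15869.5294 rpm)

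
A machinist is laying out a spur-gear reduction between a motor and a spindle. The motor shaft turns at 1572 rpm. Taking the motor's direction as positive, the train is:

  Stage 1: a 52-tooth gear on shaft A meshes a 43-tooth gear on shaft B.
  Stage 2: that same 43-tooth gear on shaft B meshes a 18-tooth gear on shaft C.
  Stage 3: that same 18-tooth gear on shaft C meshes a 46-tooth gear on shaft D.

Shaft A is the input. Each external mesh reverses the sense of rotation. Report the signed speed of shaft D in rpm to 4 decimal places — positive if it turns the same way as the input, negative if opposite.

-1777.0435 rpm (opposite to input, |ω| = 1777.0435 rpm)

Stage 1 [52T→43T]: ω = 1572.0000×52/43 = 1901.0233 rpm, dir flips to −; running = −1901.0233
Stage 2 [43T→18T]: ω = 1901.0233×43/18 = 4541.3333 rpm, dir flips to +; running = +4541.3333
Stage 3 [18T→46T]: ω = 4541.3333×18/46 = 1777.0435 rpm, dir flips to −; running = −1777.0435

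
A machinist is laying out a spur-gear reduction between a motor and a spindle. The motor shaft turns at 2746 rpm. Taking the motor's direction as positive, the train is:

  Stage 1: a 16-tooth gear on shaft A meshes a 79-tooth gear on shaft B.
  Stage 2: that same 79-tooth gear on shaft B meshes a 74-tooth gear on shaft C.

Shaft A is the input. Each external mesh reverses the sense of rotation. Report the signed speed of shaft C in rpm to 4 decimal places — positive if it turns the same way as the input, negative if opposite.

Stage 1 [16T→79T]: ω = 2746.0000×16/79 = 556.1519 rpm, dir flips to −; running = −556.1519
Stage 2 [79T→74T]: ω = 556.1519×79/74 = 593.7297 rpm, dir flips to +; running = +593.7297

+593.7297 rpm (same as input, |ω| = 593.7297 rpm)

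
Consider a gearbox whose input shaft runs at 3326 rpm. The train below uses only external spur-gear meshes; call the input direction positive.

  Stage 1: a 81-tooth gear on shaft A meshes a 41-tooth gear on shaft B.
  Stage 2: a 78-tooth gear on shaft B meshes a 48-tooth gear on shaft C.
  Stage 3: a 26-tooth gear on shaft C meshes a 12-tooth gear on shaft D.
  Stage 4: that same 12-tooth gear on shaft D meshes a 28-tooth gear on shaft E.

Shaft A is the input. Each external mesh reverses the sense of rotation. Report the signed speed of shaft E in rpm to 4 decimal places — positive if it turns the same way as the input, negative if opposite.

+9914.9856 rpm (same as input, |ω| = 9914.9856 rpm)

Stage 1 [81T→41T]: ω = 3326.0000×81/41 = 6570.8780 rpm, dir flips to −; running = −6570.8780
Stage 2 [78T→48T]: ω = 6570.8780×78/48 = 10677.6768 rpm, dir flips to +; running = +10677.6768
Stage 3 [26T→12T]: ω = 10677.6768×26/12 = 23134.9665 rpm, dir flips to −; running = −23134.9665
Stage 4 [12T→28T]: ω = 23134.9665×12/28 = 9914.9856 rpm, dir flips to +; running = +9914.9856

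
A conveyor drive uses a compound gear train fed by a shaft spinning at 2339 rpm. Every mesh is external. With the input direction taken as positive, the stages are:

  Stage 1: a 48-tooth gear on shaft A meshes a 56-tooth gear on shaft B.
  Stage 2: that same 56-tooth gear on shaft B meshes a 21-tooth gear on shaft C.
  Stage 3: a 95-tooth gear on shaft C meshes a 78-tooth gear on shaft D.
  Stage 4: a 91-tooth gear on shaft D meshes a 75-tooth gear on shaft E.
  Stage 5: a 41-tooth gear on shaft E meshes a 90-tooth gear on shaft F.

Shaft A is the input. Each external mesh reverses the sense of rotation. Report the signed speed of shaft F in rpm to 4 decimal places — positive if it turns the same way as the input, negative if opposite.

-3599.1723 rpm (opposite to input, |ω| = 3599.1723 rpm)

Stage 1 [48T→56T]: ω = 2339.0000×48/56 = 2004.8571 rpm, dir flips to −; running = −2004.8571
Stage 2 [56T→21T]: ω = 2004.8571×56/21 = 5346.2857 rpm, dir flips to +; running = +5346.2857
Stage 3 [95T→78T]: ω = 5346.2857×95/78 = 6511.5018 rpm, dir flips to −; running = −6511.5018
Stage 4 [91T→75T]: ω = 6511.5018×91/75 = 7900.6222 rpm, dir flips to +; running = +7900.6222
Stage 5 [41T→90T]: ω = 7900.6222×41/90 = 3599.1723 rpm, dir flips to −; running = −3599.1723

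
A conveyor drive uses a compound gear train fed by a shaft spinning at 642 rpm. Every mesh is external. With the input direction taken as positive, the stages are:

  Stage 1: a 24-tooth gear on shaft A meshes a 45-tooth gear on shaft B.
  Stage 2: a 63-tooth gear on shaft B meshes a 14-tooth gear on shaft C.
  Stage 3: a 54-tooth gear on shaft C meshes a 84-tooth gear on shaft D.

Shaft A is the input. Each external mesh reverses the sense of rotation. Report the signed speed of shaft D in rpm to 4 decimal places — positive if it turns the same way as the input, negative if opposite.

-990.5143 rpm (opposite to input, |ω| = 990.5143 rpm)

Stage 1 [24T→45T]: ω = 642.0000×24/45 = 342.4000 rpm, dir flips to −; running = −342.4000
Stage 2 [63T→14T]: ω = 342.4000×63/14 = 1540.8000 rpm, dir flips to +; running = +1540.8000
Stage 3 [54T→84T]: ω = 1540.8000×54/84 = 990.5143 rpm, dir flips to −; running = −990.5143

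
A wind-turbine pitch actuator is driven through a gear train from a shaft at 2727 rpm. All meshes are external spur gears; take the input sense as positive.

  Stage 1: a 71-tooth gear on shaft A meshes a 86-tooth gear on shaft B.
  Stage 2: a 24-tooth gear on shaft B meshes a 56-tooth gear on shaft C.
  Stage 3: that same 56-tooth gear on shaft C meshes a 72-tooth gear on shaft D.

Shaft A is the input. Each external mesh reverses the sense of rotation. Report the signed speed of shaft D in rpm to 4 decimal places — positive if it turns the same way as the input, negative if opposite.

Stage 1 [71T→86T]: ω = 2727.0000×71/86 = 2251.3605 rpm, dir flips to −; running = −2251.3605
Stage 2 [24T→56T]: ω = 2251.3605×24/56 = 964.8688 rpm, dir flips to +; running = +964.8688
Stage 3 [56T→72T]: ω = 964.8688×56/72 = 750.4535 rpm, dir flips to −; running = −750.4535

-750.4535 rpm (opposite to input, |ω| = 750.4535 rpm)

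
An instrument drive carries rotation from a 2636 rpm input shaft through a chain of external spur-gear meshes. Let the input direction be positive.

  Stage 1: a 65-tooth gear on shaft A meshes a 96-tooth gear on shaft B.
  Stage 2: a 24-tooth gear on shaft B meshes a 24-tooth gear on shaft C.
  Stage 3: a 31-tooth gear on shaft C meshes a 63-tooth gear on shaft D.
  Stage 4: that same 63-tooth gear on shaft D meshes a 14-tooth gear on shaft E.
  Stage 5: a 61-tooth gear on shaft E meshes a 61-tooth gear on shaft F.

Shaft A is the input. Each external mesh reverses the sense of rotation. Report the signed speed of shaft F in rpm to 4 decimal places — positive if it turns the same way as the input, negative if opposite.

Stage 1 [65T→96T]: ω = 2636.0000×65/96 = 1784.7917 rpm, dir flips to −; running = −1784.7917
Stage 2 [24T→24T]: ω = 1784.7917×24/24 = 1784.7917 rpm, dir flips to +; running = +1784.7917
Stage 3 [31T→63T]: ω = 1784.7917×31/63 = 878.2308 rpm, dir flips to −; running = −878.2308
Stage 4 [63T→14T]: ω = 878.2308×63/14 = 3952.0387 rpm, dir flips to +; running = +3952.0387
Stage 5 [61T→61T]: ω = 3952.0387×61/61 = 3952.0387 rpm, dir flips to −; running = −3952.0387

-3952.0387 rpm (opposite to input, |ω| = 3952.0387 rpm)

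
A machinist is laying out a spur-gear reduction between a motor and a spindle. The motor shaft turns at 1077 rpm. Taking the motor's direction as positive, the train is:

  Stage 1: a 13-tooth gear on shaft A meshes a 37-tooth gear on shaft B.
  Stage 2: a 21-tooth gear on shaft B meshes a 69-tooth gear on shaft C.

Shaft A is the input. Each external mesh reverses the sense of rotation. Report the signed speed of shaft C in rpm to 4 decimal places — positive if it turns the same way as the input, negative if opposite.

+115.1669 rpm (same as input, |ω| = 115.1669 rpm)

Stage 1 [13T→37T]: ω = 1077.0000×13/37 = 378.4054 rpm, dir flips to −; running = −378.4054
Stage 2 [21T→69T]: ω = 378.4054×21/69 = 115.1669 rpm, dir flips to +; running = +115.1669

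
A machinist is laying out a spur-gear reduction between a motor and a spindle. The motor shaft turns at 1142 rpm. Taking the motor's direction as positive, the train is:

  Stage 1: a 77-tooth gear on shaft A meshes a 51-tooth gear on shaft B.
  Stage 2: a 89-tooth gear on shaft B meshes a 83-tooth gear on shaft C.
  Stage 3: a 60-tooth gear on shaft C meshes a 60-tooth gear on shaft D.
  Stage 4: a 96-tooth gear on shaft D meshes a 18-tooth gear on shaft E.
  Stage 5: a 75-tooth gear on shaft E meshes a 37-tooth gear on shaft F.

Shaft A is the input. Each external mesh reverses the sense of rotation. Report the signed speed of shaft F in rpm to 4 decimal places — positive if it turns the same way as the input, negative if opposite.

-19987.4244 rpm (opposite to input, |ω| = 19987.4244 rpm)

Stage 1 [77T→51T]: ω = 1142.0000×77/51 = 1724.1961 rpm, dir flips to −; running = −1724.1961
Stage 2 [89T→83T]: ω = 1724.1961×89/83 = 1848.8368 rpm, dir flips to +; running = +1848.8368
Stage 3 [60T→60T]: ω = 1848.8368×60/60 = 1848.8368 rpm, dir flips to −; running = −1848.8368
Stage 4 [96T→18T]: ω = 1848.8368×96/18 = 9860.4627 rpm, dir flips to +; running = +9860.4627
Stage 5 [75T→37T]: ω = 9860.4627×75/37 = 19987.4244 rpm, dir flips to −; running = −19987.4244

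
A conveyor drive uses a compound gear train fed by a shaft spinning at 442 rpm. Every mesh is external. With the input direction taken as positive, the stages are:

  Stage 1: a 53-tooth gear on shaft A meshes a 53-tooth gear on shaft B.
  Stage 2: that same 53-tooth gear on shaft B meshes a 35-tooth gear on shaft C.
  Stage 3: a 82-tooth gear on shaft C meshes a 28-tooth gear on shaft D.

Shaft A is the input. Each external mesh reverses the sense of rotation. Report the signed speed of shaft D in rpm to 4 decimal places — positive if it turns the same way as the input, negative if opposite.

Stage 1 [53T→53T]: ω = 442.0000×53/53 = 442.0000 rpm, dir flips to −; running = −442.0000
Stage 2 [53T→35T]: ω = 442.0000×53/35 = 669.3143 rpm, dir flips to +; running = +669.3143
Stage 3 [82T→28T]: ω = 669.3143×82/28 = 1960.1347 rpm, dir flips to −; running = −1960.1347

-1960.1347 rpm (opposite to input, |ω| = 1960.1347 rpm)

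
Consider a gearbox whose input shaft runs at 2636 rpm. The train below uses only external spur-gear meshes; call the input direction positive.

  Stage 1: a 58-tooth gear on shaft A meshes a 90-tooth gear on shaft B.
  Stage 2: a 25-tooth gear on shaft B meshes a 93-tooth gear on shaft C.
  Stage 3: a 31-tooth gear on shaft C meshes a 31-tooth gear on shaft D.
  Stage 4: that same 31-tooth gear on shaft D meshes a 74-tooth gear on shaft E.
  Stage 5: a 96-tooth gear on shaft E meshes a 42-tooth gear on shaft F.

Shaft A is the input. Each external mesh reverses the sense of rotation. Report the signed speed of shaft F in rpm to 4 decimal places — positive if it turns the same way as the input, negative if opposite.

-437.2601 rpm (opposite to input, |ω| = 437.2601 rpm)

Stage 1 [58T→90T]: ω = 2636.0000×58/90 = 1698.7556 rpm, dir flips to −; running = −1698.7556
Stage 2 [25T→93T]: ω = 1698.7556×25/93 = 456.6547 rpm, dir flips to +; running = +456.6547
Stage 3 [31T→31T]: ω = 456.6547×31/31 = 456.6547 rpm, dir flips to −; running = −456.6547
Stage 4 [31T→74T]: ω = 456.6547×31/74 = 191.3013 rpm, dir flips to +; running = +191.3013
Stage 5 [96T→42T]: ω = 191.3013×96/42 = 437.2601 rpm, dir flips to −; running = −437.2601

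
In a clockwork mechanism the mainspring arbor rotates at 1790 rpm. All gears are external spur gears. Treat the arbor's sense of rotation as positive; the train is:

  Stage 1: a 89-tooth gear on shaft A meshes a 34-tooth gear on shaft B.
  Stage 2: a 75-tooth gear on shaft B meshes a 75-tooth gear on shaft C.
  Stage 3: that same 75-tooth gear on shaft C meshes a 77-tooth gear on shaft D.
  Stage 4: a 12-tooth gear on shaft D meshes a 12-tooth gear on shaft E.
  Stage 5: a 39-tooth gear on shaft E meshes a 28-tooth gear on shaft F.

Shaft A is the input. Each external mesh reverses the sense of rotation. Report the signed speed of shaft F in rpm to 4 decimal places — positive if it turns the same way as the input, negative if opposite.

Stage 1 [89T→34T]: ω = 1790.0000×89/34 = 4685.5882 rpm, dir flips to −; running = −4685.5882
Stage 2 [75T→75T]: ω = 4685.5882×75/75 = 4685.5882 rpm, dir flips to +; running = +4685.5882
Stage 3 [75T→77T]: ω = 4685.5882×75/77 = 4563.8846 rpm, dir flips to −; running = −4563.8846
Stage 4 [12T→12T]: ω = 4563.8846×12/12 = 4563.8846 rpm, dir flips to +; running = +4563.8846
Stage 5 [39T→28T]: ω = 4563.8846×39/28 = 6356.8393 rpm, dir flips to −; running = −6356.8393

-6356.8393 rpm (opposite to input, |ω| = 6356.8393 rpm)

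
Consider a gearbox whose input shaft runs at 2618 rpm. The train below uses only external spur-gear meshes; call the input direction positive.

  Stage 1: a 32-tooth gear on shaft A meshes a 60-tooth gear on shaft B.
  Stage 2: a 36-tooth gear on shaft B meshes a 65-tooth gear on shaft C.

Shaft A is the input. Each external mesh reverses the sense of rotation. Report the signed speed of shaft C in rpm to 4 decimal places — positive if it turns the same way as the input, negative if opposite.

+773.3169 rpm (same as input, |ω| = 773.3169 rpm)

Stage 1 [32T→60T]: ω = 2618.0000×32/60 = 1396.2667 rpm, dir flips to −; running = −1396.2667
Stage 2 [36T→65T]: ω = 1396.2667×36/65 = 773.3169 rpm, dir flips to +; running = +773.3169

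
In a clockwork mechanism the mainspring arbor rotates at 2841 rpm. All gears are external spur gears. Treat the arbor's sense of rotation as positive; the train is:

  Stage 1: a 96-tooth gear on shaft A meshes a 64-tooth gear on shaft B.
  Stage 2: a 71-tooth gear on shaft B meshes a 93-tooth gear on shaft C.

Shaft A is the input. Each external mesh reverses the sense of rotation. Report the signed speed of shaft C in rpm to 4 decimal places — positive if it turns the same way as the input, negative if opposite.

+3253.4032 rpm (same as input, |ω| = 3253.4032 rpm)

Stage 1 [96T→64T]: ω = 2841.0000×96/64 = 4261.5000 rpm, dir flips to −; running = −4261.5000
Stage 2 [71T→93T]: ω = 4261.5000×71/93 = 3253.4032 rpm, dir flips to +; running = +3253.4032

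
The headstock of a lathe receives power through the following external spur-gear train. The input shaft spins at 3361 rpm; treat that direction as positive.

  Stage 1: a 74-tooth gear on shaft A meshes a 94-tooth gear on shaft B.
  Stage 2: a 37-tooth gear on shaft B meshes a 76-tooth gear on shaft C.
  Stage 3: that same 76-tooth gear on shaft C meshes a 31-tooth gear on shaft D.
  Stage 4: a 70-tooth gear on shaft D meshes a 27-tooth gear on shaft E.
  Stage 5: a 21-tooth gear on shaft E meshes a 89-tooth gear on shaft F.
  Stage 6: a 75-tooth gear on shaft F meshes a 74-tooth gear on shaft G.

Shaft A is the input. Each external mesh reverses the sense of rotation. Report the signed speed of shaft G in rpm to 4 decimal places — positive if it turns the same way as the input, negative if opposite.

Stage 1 [74T→94T]: ω = 3361.0000×74/94 = 2645.8936 rpm, dir flips to −; running = −2645.8936
Stage 2 [37T→76T]: ω = 2645.8936×37/76 = 1288.1324 rpm, dir flips to +; running = +1288.1324
Stage 3 [76T→31T]: ω = 1288.1324×76/31 = 3158.0021 rpm, dir flips to −; running = −3158.0021
Stage 4 [70T→27T]: ω = 3158.0021×70/27 = 8187.4127 rpm, dir flips to +; running = +8187.4127
Stage 5 [21T→89T]: ω = 8187.4127×21/89 = 1931.8614 rpm, dir flips to −; running = −1931.8614
Stage 6 [75T→74T]: ω = 1931.8614×75/74 = 1957.9677 rpm, dir flips to +; running = +1957.9677

+1957.9677 rpm (same as input, |ω| = 1957.9677 rpm)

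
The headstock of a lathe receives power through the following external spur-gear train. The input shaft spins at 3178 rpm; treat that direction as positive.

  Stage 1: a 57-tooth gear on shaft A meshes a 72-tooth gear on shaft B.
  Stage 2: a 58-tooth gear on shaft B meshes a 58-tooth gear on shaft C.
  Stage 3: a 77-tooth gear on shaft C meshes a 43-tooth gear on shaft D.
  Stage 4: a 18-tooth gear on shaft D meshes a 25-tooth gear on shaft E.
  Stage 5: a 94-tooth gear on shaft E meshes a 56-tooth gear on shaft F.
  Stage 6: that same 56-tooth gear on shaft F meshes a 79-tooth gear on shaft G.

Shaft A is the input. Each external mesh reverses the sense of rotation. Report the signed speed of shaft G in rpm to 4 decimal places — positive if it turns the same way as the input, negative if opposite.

Stage 1 [57T→72T]: ω = 3178.0000×57/72 = 2515.9167 rpm, dir flips to −; running = −2515.9167
Stage 2 [58T→58T]: ω = 2515.9167×58/58 = 2515.9167 rpm, dir flips to +; running = +2515.9167
Stage 3 [77T→43T]: ω = 2515.9167×77/43 = 4505.2461 rpm, dir flips to −; running = −4505.2461
Stage 4 [18T→25T]: ω = 4505.2461×18/25 = 3243.7772 rpm, dir flips to +; running = +3243.7772
Stage 5 [94T→56T]: ω = 3243.7772×94/56 = 5444.9117 rpm, dir flips to −; running = −5444.9117
Stage 6 [56T→79T]: ω = 5444.9117×56/79 = 3859.6843 rpm, dir flips to +; running = +3859.6843

+3859.6843 rpm (same as input, |ω| = 3859.6843 rpm)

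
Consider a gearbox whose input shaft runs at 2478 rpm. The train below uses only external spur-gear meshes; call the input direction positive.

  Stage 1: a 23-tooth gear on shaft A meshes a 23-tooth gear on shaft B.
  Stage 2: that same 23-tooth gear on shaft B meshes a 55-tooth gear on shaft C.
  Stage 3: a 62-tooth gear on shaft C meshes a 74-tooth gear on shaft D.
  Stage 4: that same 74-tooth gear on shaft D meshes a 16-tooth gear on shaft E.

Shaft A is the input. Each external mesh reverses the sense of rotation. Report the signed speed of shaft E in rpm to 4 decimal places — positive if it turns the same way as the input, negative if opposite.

Stage 1 [23T→23T]: ω = 2478.0000×23/23 = 2478.0000 rpm, dir flips to −; running = −2478.0000
Stage 2 [23T→55T]: ω = 2478.0000×23/55 = 1036.2545 rpm, dir flips to +; running = +1036.2545
Stage 3 [62T→74T]: ω = 1036.2545×62/74 = 868.2133 rpm, dir flips to −; running = −868.2133
Stage 4 [74T→16T]: ω = 868.2133×74/16 = 4015.4864 rpm, dir flips to +; running = +4015.4864

+4015.4864 rpm (same as input, |ω| = 4015.4864 rpm)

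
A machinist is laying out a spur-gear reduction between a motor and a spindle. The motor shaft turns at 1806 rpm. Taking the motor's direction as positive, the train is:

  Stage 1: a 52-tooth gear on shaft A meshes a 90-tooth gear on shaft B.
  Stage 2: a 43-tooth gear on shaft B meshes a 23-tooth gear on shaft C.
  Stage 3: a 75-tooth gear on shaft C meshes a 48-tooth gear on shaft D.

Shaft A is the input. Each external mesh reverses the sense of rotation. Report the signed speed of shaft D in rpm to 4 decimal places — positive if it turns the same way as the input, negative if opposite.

Stage 1 [52T→90T]: ω = 1806.0000×52/90 = 1043.4667 rpm, dir flips to −; running = −1043.4667
Stage 2 [43T→23T]: ω = 1043.4667×43/23 = 1950.8290 rpm, dir flips to +; running = +1950.8290
Stage 3 [75T→48T]: ω = 1950.8290×75/48 = 3048.1703 rpm, dir flips to −; running = −3048.1703

-3048.1703 rpm (opposite to input, |ω| = 3048.1703 rpm)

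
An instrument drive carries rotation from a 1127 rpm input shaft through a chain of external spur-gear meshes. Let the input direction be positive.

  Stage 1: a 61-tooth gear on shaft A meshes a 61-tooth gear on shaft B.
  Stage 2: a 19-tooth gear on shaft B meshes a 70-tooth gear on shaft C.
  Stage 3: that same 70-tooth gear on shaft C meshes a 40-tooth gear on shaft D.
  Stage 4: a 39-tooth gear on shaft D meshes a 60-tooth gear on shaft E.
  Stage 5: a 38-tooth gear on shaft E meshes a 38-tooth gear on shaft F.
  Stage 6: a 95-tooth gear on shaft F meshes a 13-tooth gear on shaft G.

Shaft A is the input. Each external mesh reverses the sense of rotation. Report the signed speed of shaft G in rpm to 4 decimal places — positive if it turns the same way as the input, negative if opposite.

+2542.7938 rpm (same as input, |ω| = 2542.7938 rpm)

Stage 1 [61T→61T]: ω = 1127.0000×61/61 = 1127.0000 rpm, dir flips to −; running = −1127.0000
Stage 2 [19T→70T]: ω = 1127.0000×19/70 = 305.9000 rpm, dir flips to +; running = +305.9000
Stage 3 [70T→40T]: ω = 305.9000×70/40 = 535.3250 rpm, dir flips to −; running = −535.3250
Stage 4 [39T→60T]: ω = 535.3250×39/60 = 347.9613 rpm, dir flips to +; running = +347.9613
Stage 5 [38T→38T]: ω = 347.9613×38/38 = 347.9613 rpm, dir flips to −; running = −347.9613
Stage 6 [95T→13T]: ω = 347.9613×95/13 = 2542.7938 rpm, dir flips to +; running = +2542.7938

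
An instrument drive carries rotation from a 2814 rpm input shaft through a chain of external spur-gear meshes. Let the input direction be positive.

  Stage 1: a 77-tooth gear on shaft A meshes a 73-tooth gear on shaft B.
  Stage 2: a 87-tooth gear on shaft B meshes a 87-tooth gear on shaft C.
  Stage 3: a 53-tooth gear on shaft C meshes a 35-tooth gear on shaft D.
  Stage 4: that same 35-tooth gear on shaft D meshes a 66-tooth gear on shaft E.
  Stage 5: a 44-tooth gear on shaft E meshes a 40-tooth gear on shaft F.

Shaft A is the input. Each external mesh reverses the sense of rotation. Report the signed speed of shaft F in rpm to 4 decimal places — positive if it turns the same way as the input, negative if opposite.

Stage 1 [77T→73T]: ω = 2814.0000×77/73 = 2968.1918 rpm, dir flips to −; running = −2968.1918
Stage 2 [87T→87T]: ω = 2968.1918×87/87 = 2968.1918 rpm, dir flips to +; running = +2968.1918
Stage 3 [53T→35T]: ω = 2968.1918×53/35 = 4494.6904 rpm, dir flips to −; running = −4494.6904
Stage 4 [35T→66T]: ω = 4494.6904×35/66 = 2383.5479 rpm, dir flips to +; running = +2383.5479
Stage 5 [44T→40T]: ω = 2383.5479×44/40 = 2621.9027 rpm, dir flips to −; running = −2621.9027

-2621.9027 rpm (opposite to input, |ω| = 2621.9027 rpm)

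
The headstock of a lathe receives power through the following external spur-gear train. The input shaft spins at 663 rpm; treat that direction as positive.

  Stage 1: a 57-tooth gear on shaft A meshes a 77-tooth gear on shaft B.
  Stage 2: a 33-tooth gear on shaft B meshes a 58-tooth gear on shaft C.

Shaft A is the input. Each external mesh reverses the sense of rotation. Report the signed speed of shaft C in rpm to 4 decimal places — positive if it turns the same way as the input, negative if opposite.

+279.2438 rpm (same as input, |ω| = 279.2438 rpm)

Stage 1 [57T→77T]: ω = 663.0000×57/77 = 490.7922 rpm, dir flips to −; running = −490.7922
Stage 2 [33T→58T]: ω = 490.7922×33/58 = 279.2438 rpm, dir flips to +; running = +279.2438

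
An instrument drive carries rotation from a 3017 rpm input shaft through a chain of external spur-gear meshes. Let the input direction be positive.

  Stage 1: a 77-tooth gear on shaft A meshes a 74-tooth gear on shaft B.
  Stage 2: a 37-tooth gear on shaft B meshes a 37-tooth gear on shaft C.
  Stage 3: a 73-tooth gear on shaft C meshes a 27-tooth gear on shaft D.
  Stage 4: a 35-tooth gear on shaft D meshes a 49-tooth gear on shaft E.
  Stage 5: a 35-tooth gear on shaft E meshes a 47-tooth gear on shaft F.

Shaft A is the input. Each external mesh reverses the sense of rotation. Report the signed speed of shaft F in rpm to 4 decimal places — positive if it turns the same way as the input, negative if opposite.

Stage 1 [77T→74T]: ω = 3017.0000×77/74 = 3139.3108 rpm, dir flips to −; running = −3139.3108
Stage 2 [37T→37T]: ω = 3139.3108×37/37 = 3139.3108 rpm, dir flips to +; running = +3139.3108
Stage 3 [73T→27T]: ω = 3139.3108×73/27 = 8487.7663 rpm, dir flips to −; running = −8487.7663
Stage 4 [35T→49T]: ω = 8487.7663×35/49 = 6062.6902 rpm, dir flips to +; running = +6062.6902
Stage 5 [35T→47T]: ω = 6062.6902×35/47 = 4514.7693 rpm, dir flips to −; running = −4514.7693

-4514.7693 rpm (opposite to input, |ω| = 4514.7693 rpm)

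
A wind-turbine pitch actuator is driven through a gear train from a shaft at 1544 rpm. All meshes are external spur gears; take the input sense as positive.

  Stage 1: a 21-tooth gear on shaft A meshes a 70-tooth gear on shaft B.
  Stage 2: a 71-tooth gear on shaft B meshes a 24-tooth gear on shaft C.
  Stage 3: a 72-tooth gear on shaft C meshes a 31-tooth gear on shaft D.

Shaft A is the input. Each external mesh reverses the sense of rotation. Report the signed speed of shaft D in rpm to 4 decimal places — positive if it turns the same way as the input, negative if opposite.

-3182.6323 rpm (opposite to input, |ω| = 3182.6323 rpm)

Stage 1 [21T→70T]: ω = 1544.0000×21/70 = 463.2000 rpm, dir flips to −; running = −463.2000
Stage 2 [71T→24T]: ω = 463.2000×71/24 = 1370.3000 rpm, dir flips to +; running = +1370.3000
Stage 3 [72T→31T]: ω = 1370.3000×72/31 = 3182.6323 rpm, dir flips to −; running = −3182.6323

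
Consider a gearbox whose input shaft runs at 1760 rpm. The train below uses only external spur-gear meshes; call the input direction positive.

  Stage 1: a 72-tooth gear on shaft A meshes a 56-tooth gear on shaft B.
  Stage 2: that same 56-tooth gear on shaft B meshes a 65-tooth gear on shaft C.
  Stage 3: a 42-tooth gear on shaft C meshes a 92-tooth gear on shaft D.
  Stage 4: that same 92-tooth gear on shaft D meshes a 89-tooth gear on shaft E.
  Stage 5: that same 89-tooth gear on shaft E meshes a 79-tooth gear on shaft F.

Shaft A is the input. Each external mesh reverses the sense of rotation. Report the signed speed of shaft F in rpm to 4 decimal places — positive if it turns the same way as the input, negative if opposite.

Stage 1 [72T→56T]: ω = 1760.0000×72/56 = 2262.8571 rpm, dir flips to −; running = −2262.8571
Stage 2 [56T→65T]: ω = 2262.8571×56/65 = 1949.5385 rpm, dir flips to +; running = +1949.5385
Stage 3 [42T→92T]: ω = 1949.5385×42/92 = 890.0067 rpm, dir flips to −; running = −890.0067
Stage 4 [92T→89T]: ω = 890.0067×92/89 = 920.0069 rpm, dir flips to +; running = +920.0069
Stage 5 [89T→79T]: ω = 920.0069×89/79 = 1036.4635 rpm, dir flips to −; running = −1036.4635

-1036.4635 rpm (opposite to input, |ω| = 1036.4635 rpm)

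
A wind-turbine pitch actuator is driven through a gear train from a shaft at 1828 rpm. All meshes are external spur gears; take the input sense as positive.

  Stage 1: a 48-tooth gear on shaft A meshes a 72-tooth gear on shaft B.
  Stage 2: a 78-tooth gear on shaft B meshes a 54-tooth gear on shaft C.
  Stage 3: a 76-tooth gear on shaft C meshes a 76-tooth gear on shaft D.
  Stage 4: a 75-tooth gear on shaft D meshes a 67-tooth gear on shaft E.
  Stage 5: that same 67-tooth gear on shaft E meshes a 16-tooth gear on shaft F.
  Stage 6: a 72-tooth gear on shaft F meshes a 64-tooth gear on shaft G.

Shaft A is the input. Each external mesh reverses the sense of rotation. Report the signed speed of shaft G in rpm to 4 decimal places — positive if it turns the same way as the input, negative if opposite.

+9282.8125 rpm (same as input, |ω| = 9282.8125 rpm)

Stage 1 [48T→72T]: ω = 1828.0000×48/72 = 1218.6667 rpm, dir flips to −; running = −1218.6667
Stage 2 [78T→54T]: ω = 1218.6667×78/54 = 1760.2963 rpm, dir flips to +; running = +1760.2963
Stage 3 [76T→76T]: ω = 1760.2963×76/76 = 1760.2963 rpm, dir flips to −; running = −1760.2963
Stage 4 [75T→67T]: ω = 1760.2963×75/67 = 1970.4809 rpm, dir flips to +; running = +1970.4809
Stage 5 [67T→16T]: ω = 1970.4809×67/16 = 8251.3889 rpm, dir flips to −; running = −8251.3889
Stage 6 [72T→64T]: ω = 8251.3889×72/64 = 9282.8125 rpm, dir flips to +; running = +9282.8125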